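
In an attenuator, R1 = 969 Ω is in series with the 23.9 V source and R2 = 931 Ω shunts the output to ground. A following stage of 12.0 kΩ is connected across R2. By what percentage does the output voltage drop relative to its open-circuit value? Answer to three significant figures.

The divider's output (Thévenin) resistance is R1‖R2 = 474.8 Ω.
Fractional drop under load = R_th/(R_th + R_L) = 474.8 / (474.8 + 12000) = 0.03806.
So the output falls by 3.81 %.

3.81 %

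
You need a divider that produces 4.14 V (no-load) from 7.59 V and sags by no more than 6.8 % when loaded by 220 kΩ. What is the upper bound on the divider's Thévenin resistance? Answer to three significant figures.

Loading drop = R_th/(R_th + R_L) ≤ 0.0680, so R_th ≤ R_L · ε/(1−ε) = 220 kΩ × 0.0680/0.9320 = 16.1 kΩ.
(Any R1, R2 with R2/(R1+R2) = 0.545 and R1‖R2 ≤ 16.1 kΩ will meet the spec.)

R_th ≤ 16.1 kΩ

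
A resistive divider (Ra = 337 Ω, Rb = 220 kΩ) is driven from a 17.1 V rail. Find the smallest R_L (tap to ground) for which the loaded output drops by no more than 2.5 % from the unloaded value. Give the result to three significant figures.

R_L(min) ≈ 13.1 kΩ

Output resistance R_th = Ra‖Rb = (337 × 220000)/220300 = 336.5 Ω.
The fractional drop is R_th/(R_th + R_L); requiring this ≤ 0.0250 gives R_L ≥ R_th(1/0.0250 − 1) = 336.5 × 39.00 = 13.1 kΩ.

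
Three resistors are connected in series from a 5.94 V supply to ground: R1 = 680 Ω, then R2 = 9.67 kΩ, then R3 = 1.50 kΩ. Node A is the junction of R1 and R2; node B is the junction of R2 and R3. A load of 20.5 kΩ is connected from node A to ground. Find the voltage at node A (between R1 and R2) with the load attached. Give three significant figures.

Below node A the series string R2+R3 = 11170 Ω sits in parallel with the 20500 Ω load: 7230 Ω.
V_A = 5.94 × 7230/(680 + 7230) = 5.43 V.

V ≈ 5.43 V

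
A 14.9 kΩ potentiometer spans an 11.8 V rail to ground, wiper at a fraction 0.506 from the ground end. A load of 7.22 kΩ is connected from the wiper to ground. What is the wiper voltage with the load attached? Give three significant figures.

V ≈ 3.94 V

The wiper splits the pot into (1−α)R = 7.361 kΩ above and αR = 7.539 kΩ below.
Lower section ‖ load = 3.688 kΩ.
V_wiper = 11.8 × 3.688/(7.361 + 3.688) = 3.94 V.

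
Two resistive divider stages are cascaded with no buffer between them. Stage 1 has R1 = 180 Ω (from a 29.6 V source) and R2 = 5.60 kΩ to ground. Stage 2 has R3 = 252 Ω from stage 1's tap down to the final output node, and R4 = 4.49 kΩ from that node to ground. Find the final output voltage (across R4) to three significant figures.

V_out ≈ 26.2 V

Stage 2 presents R3+R4 = 4742 Ω as a load on stage 1's tap.
Stage 1's lower leg becomes R2‖(R3+R4) = 2568 Ω, so V_mid = 29.6 × 2568/2748 = 27.66 V.
Stage 2 is itself unloaded: V_out = V_mid × R4/(R3+R4) = 27.66 × 4490/4742 = 26.2 V.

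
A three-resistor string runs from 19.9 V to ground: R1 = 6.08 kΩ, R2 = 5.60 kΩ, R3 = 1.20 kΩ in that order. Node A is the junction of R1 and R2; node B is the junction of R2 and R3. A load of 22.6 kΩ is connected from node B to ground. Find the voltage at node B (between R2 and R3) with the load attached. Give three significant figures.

V ≈ 1.77 V

At node B, R3 is in parallel with the load: R3‖R_L = 1.139 kΩ.
Below node A the resistance is R2 + (R3‖R_L) = 6.739 kΩ, so V_A = 19.9 × 6.739/12.82 = 10.46 V.
Then V_B = V_A × (R3‖R_L)/(R2 + R3‖R_L) = 10.46 × 1.139/6.739 = 1.77 V.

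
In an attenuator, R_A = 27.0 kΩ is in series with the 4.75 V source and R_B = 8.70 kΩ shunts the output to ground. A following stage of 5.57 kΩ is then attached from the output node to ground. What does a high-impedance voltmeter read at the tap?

V_out ≈ 0.531 V

The load sits in parallel with R_B: R_B‖R_L = (8.70 × 5.57) / (8.70 + 5.57) = 3.396 kΩ.
V_out = 4.75 × 3.396 / (27.0 + 3.396) = 4.75 × 3.396/30.40 = 0.531 V.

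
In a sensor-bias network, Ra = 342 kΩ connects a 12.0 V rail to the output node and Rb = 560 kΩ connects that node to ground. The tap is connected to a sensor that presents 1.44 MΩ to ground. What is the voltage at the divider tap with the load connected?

V_out ≈ 6.49 V

The load sits in parallel with Rb: Rb‖R_L = (560 × 1440) / (560 + 1440) = 403.2 kΩ.
V_out = 12.0 × 403.2 / (342 + 403.2) = 12.0 × 403.2/745.2 = 6.49 V.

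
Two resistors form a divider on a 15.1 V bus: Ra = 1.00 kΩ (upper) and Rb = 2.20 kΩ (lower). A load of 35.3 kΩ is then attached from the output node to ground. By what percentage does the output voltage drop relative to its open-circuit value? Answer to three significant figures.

1.91 %

The divider's output (Thévenin) resistance is Ra‖Rb = 0.6875 kΩ.
Fractional drop under load = R_th/(R_th + R_L) = 0.6875 / (0.6875 + 35.3) = 0.01910.
So the output falls by 1.91 %.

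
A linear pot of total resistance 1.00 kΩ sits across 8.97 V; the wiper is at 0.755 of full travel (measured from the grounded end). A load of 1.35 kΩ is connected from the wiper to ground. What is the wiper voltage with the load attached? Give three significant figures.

The wiper splits the pot into (1−α)R = 245.0 Ω above and αR = 755.0 Ω below.
Lower section ‖ load = 484.2 Ω.
V_wiper = 8.97 × 484.2/(245.0 + 484.2) = 5.96 V.

V ≈ 5.96 V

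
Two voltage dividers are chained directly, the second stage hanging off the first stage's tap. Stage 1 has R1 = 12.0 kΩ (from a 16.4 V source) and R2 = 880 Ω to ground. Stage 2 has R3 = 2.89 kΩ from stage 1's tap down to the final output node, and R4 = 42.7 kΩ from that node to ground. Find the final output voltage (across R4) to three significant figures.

V_out ≈ 1.03 V

Stage 2 presents R3+R4 = 45590 Ω as a load on stage 1's tap.
Stage 1's lower leg becomes R2‖(R3+R4) = 863.3 Ω, so V_mid = 16.4 × 863.3/12860 = 1.101 V.
Stage 2 is itself unloaded: V_out = V_mid × R4/(R3+R4) = 1.101 × 42700/45590 = 1.03 V.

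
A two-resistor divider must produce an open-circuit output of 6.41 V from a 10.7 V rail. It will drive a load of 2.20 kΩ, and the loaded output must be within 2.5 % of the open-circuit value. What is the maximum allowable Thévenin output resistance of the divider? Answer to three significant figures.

R_th ≤ 56.4 Ω

Loading drop = R_th/(R_th + R_L) ≤ 0.0250, so R_th ≤ R_L · ε/(1−ε) = 2.20 kΩ × 0.0250/0.9750 = 56.4 Ω.
(Any R1, R2 with R2/(R1+R2) = 0.599 and R1‖R2 ≤ 56.4 Ω will meet the spec.)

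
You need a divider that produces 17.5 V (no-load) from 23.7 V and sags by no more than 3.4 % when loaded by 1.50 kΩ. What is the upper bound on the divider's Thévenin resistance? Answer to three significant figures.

Loading drop = R_th/(R_th + R_L) ≤ 0.0340, so R_th ≤ R_L · ε/(1−ε) = 1.50 kΩ × 0.0340/0.9660 = 52.8 Ω.
(Any R1, R2 with R2/(R1+R2) = 0.738 and R1‖R2 ≤ 52.8 Ω will meet the spec.)

R_th ≤ 52.8 Ω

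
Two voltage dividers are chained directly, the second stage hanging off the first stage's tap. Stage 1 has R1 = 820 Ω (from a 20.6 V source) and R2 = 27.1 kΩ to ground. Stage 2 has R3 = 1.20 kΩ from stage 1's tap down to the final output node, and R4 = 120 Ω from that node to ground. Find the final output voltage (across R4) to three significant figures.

V_out ≈ 1.13 V

Stage 2 presents R3+R4 = 1320 Ω as a load on stage 1's tap.
Stage 1's lower leg becomes R2‖(R3+R4) = 1259 Ω, so V_mid = 20.6 × 1259/2079 = 12.47 V.
Stage 2 is itself unloaded: V_out = V_mid × R4/(R3+R4) = 12.47 × 120/1320 = 1.13 V.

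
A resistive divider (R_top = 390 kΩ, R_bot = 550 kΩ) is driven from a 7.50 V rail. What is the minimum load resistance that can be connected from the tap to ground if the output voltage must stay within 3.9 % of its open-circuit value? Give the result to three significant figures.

R_L(min) ≈ 5.62 MΩ

Output resistance R_th = R_top‖R_bot = (390 × 550)/940.0 = 228.2 kΩ.
The fractional drop is R_th/(R_th + R_L); requiring this ≤ 0.0390 gives R_L ≥ R_th(1/0.0390 − 1) = 228.2 × 24.64 = 5.62 MΩ.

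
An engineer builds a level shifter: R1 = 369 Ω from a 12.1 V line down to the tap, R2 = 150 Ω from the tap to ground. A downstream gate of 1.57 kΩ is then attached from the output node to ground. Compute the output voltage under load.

The load sits in parallel with R2: R2‖R_L = (150 × 1570) / (150 + 1570) = 136.9 Ω.
V_out = 12.1 × 136.9 / (369 + 136.9) = 12.1 × 136.9/505.9 = 3.27 V.

V_out ≈ 3.27 V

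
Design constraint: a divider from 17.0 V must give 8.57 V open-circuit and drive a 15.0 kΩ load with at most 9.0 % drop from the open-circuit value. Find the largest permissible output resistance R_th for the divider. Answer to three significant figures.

Loading drop = R_th/(R_th + R_L) ≤ 0.0900, so R_th ≤ R_L · ε/(1−ε) = 15.0 kΩ × 0.0900/0.9100 = 1.48 kΩ.

R_th ≤ 1.48 kΩ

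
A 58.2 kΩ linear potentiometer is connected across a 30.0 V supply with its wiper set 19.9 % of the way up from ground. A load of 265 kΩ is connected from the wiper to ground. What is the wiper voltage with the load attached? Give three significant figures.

V ≈ 5.77 V

The wiper splits the pot into (1−α)R = 46.62 kΩ above and αR = 11.58 kΩ below.
Lower section ‖ load = 11.10 kΩ.
V_wiper = 30.0 × 11.10/(46.62 + 11.10) = 5.77 V.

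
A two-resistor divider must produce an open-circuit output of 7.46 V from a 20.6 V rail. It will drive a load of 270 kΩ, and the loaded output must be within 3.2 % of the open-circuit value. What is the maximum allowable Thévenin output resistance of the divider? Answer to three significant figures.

Loading drop = R_th/(R_th + R_L) ≤ 0.0320, so R_th ≤ R_L · ε/(1−ε) = 270 kΩ × 0.0320/0.9680 = 8.93 kΩ.

R_th ≤ 8.93 kΩ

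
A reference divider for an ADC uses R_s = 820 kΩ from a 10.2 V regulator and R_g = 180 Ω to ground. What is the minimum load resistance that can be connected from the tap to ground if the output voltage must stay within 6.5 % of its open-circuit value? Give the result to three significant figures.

Output resistance R_th = R_s‖R_g = (820000 × 180)/820200 = 180.0 Ω.
The fractional drop is R_th/(R_th + R_L); requiring this ≤ 0.0650 gives R_L ≥ R_th(1/0.0650 − 1) = 180.0 × 14.38 = 2.59 kΩ.

R_L(min) ≈ 2.59 kΩ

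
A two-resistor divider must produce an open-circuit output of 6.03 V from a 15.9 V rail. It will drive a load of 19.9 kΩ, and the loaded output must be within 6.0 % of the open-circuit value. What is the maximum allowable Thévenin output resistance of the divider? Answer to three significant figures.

Loading drop = R_th/(R_th + R_L) ≤ 0.0600, so R_th ≤ R_L · ε/(1−ε) = 19.9 kΩ × 0.0600/0.9400 = 1.27 kΩ.
(Any R1, R2 with R2/(R1+R2) = 0.379 and R1‖R2 ≤ 1.27 kΩ will meet the spec.)

R_th ≤ 1.27 kΩ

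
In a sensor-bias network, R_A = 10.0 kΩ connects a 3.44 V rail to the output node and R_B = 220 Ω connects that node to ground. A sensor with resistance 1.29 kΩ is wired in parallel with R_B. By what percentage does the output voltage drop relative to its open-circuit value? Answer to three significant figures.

14.3 %

Unloaded V = 3.44 × 220/10220 = 0.074051 V.
Loaded: R_B‖R_L = 187.9 Ω, giving V = 3.44 × 187.9/10190 = 0.063461 V.
Drop = (0.074051 − 0.063461) / 0.074051 = 14.3 %.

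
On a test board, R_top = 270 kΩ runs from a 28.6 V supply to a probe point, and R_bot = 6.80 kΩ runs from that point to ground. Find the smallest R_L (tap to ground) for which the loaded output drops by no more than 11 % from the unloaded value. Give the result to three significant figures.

Output resistance R_th = R_top‖R_bot = (270 × 6.80)/276.8 = 6.633 kΩ.
The fractional drop is R_th/(R_th + R_L); requiring this ≤ 0.110 gives R_L ≥ R_th(1/0.110 − 1) = 6.633 × 8.091 = 53.7 kΩ.

R_L(min) ≈ 53.7 kΩ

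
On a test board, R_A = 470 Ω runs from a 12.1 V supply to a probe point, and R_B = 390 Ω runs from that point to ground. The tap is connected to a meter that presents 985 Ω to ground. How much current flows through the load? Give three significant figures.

R_B‖R_L = 279.4 Ω; V_out = 12.1 × 279.4/749.4 = 4.511 V.
I_L = V_out / R_L = 4.511 / 985 Ω = 4.58 mA.

I_L ≈ 4.58 mA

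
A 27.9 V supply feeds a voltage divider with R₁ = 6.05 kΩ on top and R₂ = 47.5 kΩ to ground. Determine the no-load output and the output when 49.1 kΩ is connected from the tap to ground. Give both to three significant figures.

Unloaded: 24.7 V; loaded: 22.3 V

Open-circuit: V = 27.9 × 47.5/(6.05 + 47.5) = 24.7 V.
With the load, R₂ becomes R₂‖R_L = 24.14 kΩ, so V = 27.9 × 24.14/30.19 = 22.3 V.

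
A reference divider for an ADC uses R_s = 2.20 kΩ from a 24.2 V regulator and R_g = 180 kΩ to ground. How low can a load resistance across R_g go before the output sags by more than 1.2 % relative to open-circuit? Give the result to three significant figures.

Output resistance R_th = R_s‖R_g = (2.20 × 180)/182.2 = 2.173 kΩ.
The fractional drop is R_th/(R_th + R_L); requiring this ≤ 0.0120 gives R_L ≥ R_th(1/0.0120 − 1) = 2.173 × 82.33 = 179 kΩ.

R_L(min) ≈ 179 kΩ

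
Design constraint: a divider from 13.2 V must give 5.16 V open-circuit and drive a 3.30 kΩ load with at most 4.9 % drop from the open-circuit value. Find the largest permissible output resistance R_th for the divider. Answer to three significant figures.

Loading drop = R_th/(R_th + R_L) ≤ 0.0490, so R_th ≤ R_L · ε/(1−ε) = 3.30 kΩ × 0.0490/0.9510 = 170 Ω.
(Any R1, R2 with R2/(R1+R2) = 0.391 and R1‖R2 ≤ 170 Ω will meet the spec.)

R_th ≤ 170 Ω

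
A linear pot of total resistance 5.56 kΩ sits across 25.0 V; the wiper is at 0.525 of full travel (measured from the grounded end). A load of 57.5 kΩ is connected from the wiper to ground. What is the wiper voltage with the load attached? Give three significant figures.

The wiper splits the pot into (1−α)R = 2.641 kΩ above and αR = 2.919 kΩ below.
Lower section ‖ load = 2.778 kΩ.
V_wiper = 25.0 × 2.778/(2.641 + 2.778) = 12.8 V.

V ≈ 12.8 V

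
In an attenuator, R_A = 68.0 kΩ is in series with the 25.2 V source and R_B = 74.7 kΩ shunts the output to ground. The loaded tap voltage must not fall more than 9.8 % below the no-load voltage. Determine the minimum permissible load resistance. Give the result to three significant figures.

R_L(min) ≈ 328 kΩ

Output resistance R_th = R_A‖R_B = (68.0 × 74.7)/142.7 = 35.60 kΩ.
The fractional drop is R_th/(R_th + R_L); requiring this ≤ 0.0980 gives R_L ≥ R_th(1/0.0980 − 1) = 35.60 × 9.204 = 328 kΩ.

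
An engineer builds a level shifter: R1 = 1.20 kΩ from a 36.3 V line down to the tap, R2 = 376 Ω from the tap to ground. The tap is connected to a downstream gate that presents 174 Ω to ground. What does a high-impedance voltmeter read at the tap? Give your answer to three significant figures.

V_out ≈ 3.27 V

The load sits in parallel with R2: R2‖R_L = (376 × 174) / (376 + 174) = 119.0 Ω.
V_out = 36.3 × 119.0 / (1200 + 119.0) = 36.3 × 119.0/1319 = 3.27 V.
(Unloaded it would have been 8.66 V.)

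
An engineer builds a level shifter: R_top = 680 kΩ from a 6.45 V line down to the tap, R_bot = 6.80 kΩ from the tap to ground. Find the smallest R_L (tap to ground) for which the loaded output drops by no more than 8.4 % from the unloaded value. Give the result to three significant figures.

R_L(min) ≈ 73.4 kΩ

Output resistance R_th = R_top‖R_bot = (680 × 6.80)/686.8 = 6.733 kΩ.
The fractional drop is R_th/(R_th + R_L); requiring this ≤ 0.0840 gives R_L ≥ R_th(1/0.0840 − 1) = 6.733 × 10.90 = 73.4 kΩ.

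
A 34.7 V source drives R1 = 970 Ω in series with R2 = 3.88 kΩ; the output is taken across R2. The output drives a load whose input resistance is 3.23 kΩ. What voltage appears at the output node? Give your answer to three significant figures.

V_out ≈ 22.4 V

The load sits in parallel with R2: R2‖R_L = (3880 × 3230) / (3880 + 3230) = 1763 Ω.
V_out = 34.7 × 1763 / (970 + 1763) = 34.7 × 1763/2733 = 22.4 V.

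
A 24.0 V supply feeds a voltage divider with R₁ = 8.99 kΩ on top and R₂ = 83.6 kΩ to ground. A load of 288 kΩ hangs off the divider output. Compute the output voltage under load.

V_out ≈ 21.1 V

The load sits in parallel with R₂: R₂‖R_L = (83.6 × 288) / (83.6 + 288) = 64.79 kΩ.
V_out = 24.0 × 64.79 / (8.99 + 64.79) = 24.0 × 64.79/73.78 = 21.1 V.
(Unloaded it would have been 21.7 V.)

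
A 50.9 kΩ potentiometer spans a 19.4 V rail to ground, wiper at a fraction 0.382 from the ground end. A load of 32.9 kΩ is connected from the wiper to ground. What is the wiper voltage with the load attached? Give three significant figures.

The wiper splits the pot into (1−α)R = 31.46 kΩ above and αR = 19.44 kΩ below.
Lower section ‖ load = 12.22 kΩ.
V_wiper = 19.4 × 12.22/(31.46 + 12.22) = 5.43 V.

V ≈ 5.43 V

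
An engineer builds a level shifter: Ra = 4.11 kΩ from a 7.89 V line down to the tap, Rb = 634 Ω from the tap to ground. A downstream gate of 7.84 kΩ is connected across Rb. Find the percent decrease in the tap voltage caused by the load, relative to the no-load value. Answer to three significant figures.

6.55 %

The divider's output (Thévenin) resistance is Ra‖Rb = 549.3 Ω.
Fractional drop under load = R_th/(R_th + R_L) = 549.3 / (549.3 + 7840) = 0.06547.
So the output falls by 6.55 %.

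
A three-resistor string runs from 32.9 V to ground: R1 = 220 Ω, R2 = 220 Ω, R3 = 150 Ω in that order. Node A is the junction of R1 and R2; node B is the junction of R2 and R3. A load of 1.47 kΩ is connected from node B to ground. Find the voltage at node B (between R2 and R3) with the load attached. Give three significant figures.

At node B, R3 is in parallel with the load: R3‖R_L = 136.1 Ω.
Below node A the resistance is R2 + (R3‖R_L) = 356.1 Ω, so V_A = 32.9 × 356.1/576.1 = 20.34 V.
Then V_B = V_A × (R3‖R_L)/(R2 + R3‖R_L) = 20.34 × 136.1/356.1 = 7.77 V.

V ≈ 7.77 V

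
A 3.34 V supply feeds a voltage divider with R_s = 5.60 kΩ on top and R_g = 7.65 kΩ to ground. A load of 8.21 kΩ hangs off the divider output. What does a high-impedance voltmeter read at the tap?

The load sits in parallel with R_g: R_g‖R_L = (7.65 × 8.21) / (7.65 + 8.21) = 3.960 kΩ.
V_out = 3.34 × 3.960 / (5.60 + 3.960) = 3.34 × 3.960/9.560 = 1.38 V.
(Unloaded it would have been 1.93 V.)

V_out ≈ 1.38 V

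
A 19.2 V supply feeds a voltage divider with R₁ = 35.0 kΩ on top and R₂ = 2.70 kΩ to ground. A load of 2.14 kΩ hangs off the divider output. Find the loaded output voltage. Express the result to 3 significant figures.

The load sits in parallel with R₂: R₂‖R_L = (2.70 × 2.14) / (2.70 + 2.14) = 1.194 kΩ.
V_out = 19.2 × 1.194 / (35.0 + 1.194) = 19.2 × 1.194/36.19 = 0.633 V.

V_out ≈ 0.633 V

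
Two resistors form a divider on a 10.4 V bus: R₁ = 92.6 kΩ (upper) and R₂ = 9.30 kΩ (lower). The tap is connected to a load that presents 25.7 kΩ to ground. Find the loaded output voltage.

V_out ≈ 0.714 V

The load sits in parallel with R₂: R₂‖R_L = (9.30 × 25.7) / (9.30 + 25.7) = 6.829 kΩ.
V_out = 10.4 × 6.829 / (92.6 + 6.829) = 10.4 × 6.829/99.43 = 0.714 V.
(Unloaded it would have been 0.949 V.)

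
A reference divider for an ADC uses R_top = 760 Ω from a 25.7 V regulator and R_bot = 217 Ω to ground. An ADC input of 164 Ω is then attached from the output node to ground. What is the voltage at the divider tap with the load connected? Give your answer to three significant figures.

The load sits in parallel with R_bot: R_bot‖R_L = (217 × 164) / (217 + 164) = 93.41 Ω.
V_out = 25.7 × 93.41 / (760 + 93.41) = 25.7 × 93.41/853.4 = 2.81 V.

V_out ≈ 2.81 V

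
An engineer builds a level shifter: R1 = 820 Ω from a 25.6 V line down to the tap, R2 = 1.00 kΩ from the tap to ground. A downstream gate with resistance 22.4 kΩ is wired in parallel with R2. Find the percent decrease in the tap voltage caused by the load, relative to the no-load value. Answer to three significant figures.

The divider's output (Thévenin) resistance is R1‖R2 = 450.5 Ω.
Fractional drop under load = R_th/(R_th + R_L) = 450.5 / (450.5 + 22400) = 0.01972.
So the output falls by 1.97 %.

1.97 %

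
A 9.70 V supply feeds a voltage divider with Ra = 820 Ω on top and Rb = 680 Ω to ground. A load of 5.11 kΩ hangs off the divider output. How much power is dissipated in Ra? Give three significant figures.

Total resistance from the source is Ra + (Rb‖R_L) = 1420 Ω, so I = 9.70/1420 Ω = 6.830 mA.
P = I²·Ra = (6.830 mA)² × 820 Ω = 38.3 mW.

P ≈ 38.3 mW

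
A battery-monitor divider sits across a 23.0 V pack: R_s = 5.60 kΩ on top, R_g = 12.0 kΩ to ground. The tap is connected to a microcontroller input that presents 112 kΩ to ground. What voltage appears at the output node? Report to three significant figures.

The load sits in parallel with R_g: R_g‖R_L = (12.0 × 112) / (12.0 + 112) = 10.84 kΩ.
V_out = 23.0 × 10.84 / (5.60 + 10.84) = 23.0 × 10.84/16.44 = 15.2 V.

V_out ≈ 15.2 V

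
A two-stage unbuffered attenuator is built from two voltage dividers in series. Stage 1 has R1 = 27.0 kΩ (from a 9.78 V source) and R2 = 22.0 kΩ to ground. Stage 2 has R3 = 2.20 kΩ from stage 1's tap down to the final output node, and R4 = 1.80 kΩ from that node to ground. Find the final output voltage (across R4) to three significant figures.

V_out ≈ 0.490 V

Stage 2 presents R3+R4 = 4.000 kΩ as a load on stage 1's tap.
Stage 1's lower leg becomes R2‖(R3+R4) = 3.385 kΩ, so V_mid = 9.78 × 3.385/30.38 = 1.089 V.
Stage 2 is itself unloaded: V_out = V_mid × R4/(R3+R4) = 1.089 × 1.80/4.000 = 0.490 V.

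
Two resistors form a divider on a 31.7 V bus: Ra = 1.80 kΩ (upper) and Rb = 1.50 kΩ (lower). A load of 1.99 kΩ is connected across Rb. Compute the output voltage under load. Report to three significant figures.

V_out ≈ 10.2 V

The load sits in parallel with Rb: Rb‖R_L = (1.50 × 1.99) / (1.50 + 1.99) = 0.8553 kΩ.
V_out = 31.7 × 0.8553 / (1.80 + 0.8553) = 31.7 × 0.8553/2.655 = 10.2 V.
(Unloaded it would have been 14.4 V.)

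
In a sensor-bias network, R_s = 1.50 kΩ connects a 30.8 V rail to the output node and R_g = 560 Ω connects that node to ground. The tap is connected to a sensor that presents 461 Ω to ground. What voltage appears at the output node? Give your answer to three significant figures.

The load sits in parallel with R_g: R_g‖R_L = (560 × 461) / (560 + 461) = 252.9 Ω.
V_out = 30.8 × 252.9 / (1500 + 252.9) = 30.8 × 252.9/1753 = 4.44 V.

V_out ≈ 4.44 V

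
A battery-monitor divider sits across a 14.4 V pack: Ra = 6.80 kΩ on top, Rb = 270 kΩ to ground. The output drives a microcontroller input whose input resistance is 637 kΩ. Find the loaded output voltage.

V_out ≈ 13.9 V

The load sits in parallel with Rb: Rb‖R_L = (270 × 637) / (270 + 637) = 189.6 kΩ.
V_out = 14.4 × 189.6 / (6.80 + 189.6) = 14.4 × 189.6/196.4 = 13.9 V.
(Unloaded it would have been 14.0 V.)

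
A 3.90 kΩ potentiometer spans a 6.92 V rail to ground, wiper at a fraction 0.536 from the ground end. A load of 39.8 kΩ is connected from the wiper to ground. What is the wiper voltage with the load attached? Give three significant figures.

V ≈ 3.62 V

The wiper splits the pot into (1−α)R = 1.810 kΩ above and αR = 2.090 kΩ below.
Lower section ‖ load = 1.986 kΩ.
V_wiper = 6.92 × 1.986/(1.810 + 1.986) = 3.62 V.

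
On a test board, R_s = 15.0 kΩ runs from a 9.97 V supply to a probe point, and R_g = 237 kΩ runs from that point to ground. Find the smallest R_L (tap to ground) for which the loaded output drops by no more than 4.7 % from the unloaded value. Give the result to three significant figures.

Output resistance R_th = R_s‖R_g = (15.0 × 237)/252.0 = 14.11 kΩ.
The fractional drop is R_th/(R_th + R_L); requiring this ≤ 0.0470 gives R_L ≥ R_th(1/0.0470 − 1) = 14.11 × 20.28 = 286 kΩ.

R_L(min) ≈ 286 kΩ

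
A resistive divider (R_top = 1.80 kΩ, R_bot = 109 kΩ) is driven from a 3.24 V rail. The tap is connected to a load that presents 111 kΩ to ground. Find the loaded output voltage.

V_out ≈ 3.14 V

The load sits in parallel with R_bot: R_bot‖R_L = (109 × 111) / (109 + 111) = 55.00 kΩ.
V_out = 3.24 × 55.00 / (1.80 + 55.00) = 3.24 × 55.00/56.80 = 3.14 V.
(Unloaded it would have been 3.19 V.)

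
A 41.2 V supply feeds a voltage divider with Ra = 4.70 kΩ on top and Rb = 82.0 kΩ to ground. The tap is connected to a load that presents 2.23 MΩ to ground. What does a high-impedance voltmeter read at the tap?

The load sits in parallel with Rb: Rb‖R_L = (82.0 × 2230) / (82.0 + 2230) = 79.09 kΩ.
V_out = 41.2 × 79.09 / (4.70 + 79.09) = 41.2 × 79.09/83.79 = 38.9 V.
(Unloaded it would have been 39.0 V.)

V_out ≈ 38.9 V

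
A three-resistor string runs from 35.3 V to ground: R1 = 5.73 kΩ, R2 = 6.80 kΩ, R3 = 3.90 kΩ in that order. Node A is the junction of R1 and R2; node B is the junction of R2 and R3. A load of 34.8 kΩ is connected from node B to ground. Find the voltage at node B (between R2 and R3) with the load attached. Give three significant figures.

At node B, R3 is in parallel with the load: R3‖R_L = 3.507 kΩ.
Below node A the resistance is R2 + (R3‖R_L) = 10.31 kΩ, so V_A = 35.3 × 10.31/16.04 = 22.69 V.
Then V_B = V_A × (R3‖R_L)/(R2 + R3‖R_L) = 22.69 × 3.507/10.31 = 7.72 V.

V ≈ 7.72 V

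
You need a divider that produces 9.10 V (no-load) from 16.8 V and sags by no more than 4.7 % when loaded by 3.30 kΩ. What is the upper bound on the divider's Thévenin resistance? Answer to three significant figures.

Loading drop = R_th/(R_th + R_L) ≤ 0.0470, so R_th ≤ R_L · ε/(1−ε) = 3.30 kΩ × 0.0470/0.9530 = 163 Ω.

R_th ≤ 163 Ω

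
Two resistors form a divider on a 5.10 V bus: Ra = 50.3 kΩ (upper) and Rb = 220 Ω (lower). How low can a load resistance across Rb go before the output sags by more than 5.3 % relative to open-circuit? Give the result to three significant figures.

Output resistance R_th = Ra‖Rb = (50300 × 220)/50520 = 219.0 Ω.
The fractional drop is R_th/(R_th + R_L); requiring this ≤ 0.0530 gives R_L ≥ R_th(1/0.0530 − 1) = 219.0 × 17.87 = 3.91 kΩ.

R_L(min) ≈ 3.91 kΩ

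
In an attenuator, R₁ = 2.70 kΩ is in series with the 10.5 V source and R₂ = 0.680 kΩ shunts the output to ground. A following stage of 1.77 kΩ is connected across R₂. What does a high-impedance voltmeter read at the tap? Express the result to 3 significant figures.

V_out ≈ 1.62 V

The load sits in parallel with R₂: R₂‖R_L = (680 × 1770) / (680 + 1770) = 491.3 Ω.
V_out = 10.5 × 491.3 / (2700 + 491.3) = 10.5 × 491.3/3191 = 1.62 V.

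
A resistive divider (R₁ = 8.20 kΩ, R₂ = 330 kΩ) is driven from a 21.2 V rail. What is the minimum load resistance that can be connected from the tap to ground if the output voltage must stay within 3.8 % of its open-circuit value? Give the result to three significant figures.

Output resistance R_th = R₁‖R₂ = (8.20 × 330)/338.2 = 8.001 kΩ.
The fractional drop is R_th/(R_th + R_L); requiring this ≤ 0.0380 gives R_L ≥ R_th(1/0.0380 − 1) = 8.001 × 25.32 = 203 kΩ.

R_L(min) ≈ 203 kΩ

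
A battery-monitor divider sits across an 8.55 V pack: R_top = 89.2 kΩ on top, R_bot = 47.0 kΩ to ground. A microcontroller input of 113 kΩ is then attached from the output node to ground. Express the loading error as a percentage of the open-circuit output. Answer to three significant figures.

The divider's output (Thévenin) resistance is R_top‖R_bot = 30.78 kΩ.
Fractional drop under load = R_th/(R_th + R_L) = 30.78 / (30.78 + 113) = 0.2141.
So the output falls by 21.4 %.

21.4 %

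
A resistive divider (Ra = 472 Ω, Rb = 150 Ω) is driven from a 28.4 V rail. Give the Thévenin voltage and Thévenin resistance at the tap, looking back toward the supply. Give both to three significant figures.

V_th is the open-circuit tap voltage: 28.4 × 150/(472 + 150) = 6.85 V.
With the supply zeroed, Ra and Rb appear in parallel from the tap: R_th = Ra‖Rb = (472 × 150)/622.0 = 114 Ω.

V_th = 6.85 V, R_th = 114 Ω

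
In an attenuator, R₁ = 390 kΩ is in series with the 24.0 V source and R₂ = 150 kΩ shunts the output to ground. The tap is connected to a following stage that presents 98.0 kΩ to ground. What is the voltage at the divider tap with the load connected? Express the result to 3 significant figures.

The load sits in parallel with R₂: R₂‖R_L = (150 × 98.0) / (150 + 98.0) = 59.27 kΩ.
V_out = 24.0 × 59.27 / (390 + 59.27) = 24.0 × 59.27/449.3 = 3.17 V.
(Unloaded it would have been 6.67 V.)

V_out ≈ 3.17 V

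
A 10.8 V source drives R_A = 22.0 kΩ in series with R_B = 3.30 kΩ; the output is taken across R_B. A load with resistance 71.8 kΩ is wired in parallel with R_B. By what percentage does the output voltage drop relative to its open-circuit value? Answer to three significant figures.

The divider's output (Thévenin) resistance is R_A‖R_B = 2.870 kΩ.
Fractional drop under load = R_th/(R_th + R_L) = 2.870 / (2.870 + 71.8) = 0.03843.
So the output falls by 3.84 %.

3.84 %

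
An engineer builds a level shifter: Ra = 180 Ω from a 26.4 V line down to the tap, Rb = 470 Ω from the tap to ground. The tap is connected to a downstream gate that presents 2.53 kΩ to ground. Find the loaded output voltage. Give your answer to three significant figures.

The load sits in parallel with Rb: Rb‖R_L = (470 × 2530) / (470 + 2530) = 396.4 Ω.
V_out = 26.4 × 396.4 / (180 + 396.4) = 26.4 × 396.4/576.4 = 18.2 V.

V_out ≈ 18.2 V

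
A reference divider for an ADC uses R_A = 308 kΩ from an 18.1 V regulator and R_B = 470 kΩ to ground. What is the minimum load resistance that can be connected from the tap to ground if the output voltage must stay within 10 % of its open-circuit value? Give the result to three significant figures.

Output resistance R_th = R_A‖R_B = (308 × 470)/778.0 = 186.1 kΩ.
The fractional drop is R_th/(R_th + R_L); requiring this ≤ 0.100 gives R_L ≥ R_th(1/0.100 − 1) = 186.1 × 9.000 = 1.67 MΩ.

R_L(min) ≈ 1.67 MΩ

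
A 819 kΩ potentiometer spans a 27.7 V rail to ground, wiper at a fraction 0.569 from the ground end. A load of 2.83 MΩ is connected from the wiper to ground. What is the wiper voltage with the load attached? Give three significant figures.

V ≈ 14.7 V

The wiper splits the pot into (1−α)R = 353.0 kΩ above and αR = 466.0 kΩ below.
Lower section ‖ load = 400.1 kΩ.
V_wiper = 27.7 × 400.1/(353.0 + 400.1) = 14.7 V.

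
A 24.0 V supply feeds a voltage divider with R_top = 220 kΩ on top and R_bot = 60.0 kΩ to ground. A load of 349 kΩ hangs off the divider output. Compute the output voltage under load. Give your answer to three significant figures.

V_out ≈ 4.53 V

The load sits in parallel with R_bot: R_bot‖R_L = (60.0 × 349) / (60.0 + 349) = 51.20 kΩ.
V_out = 24.0 × 51.20 / (220 + 51.20) = 24.0 × 51.20/271.2 = 4.53 V.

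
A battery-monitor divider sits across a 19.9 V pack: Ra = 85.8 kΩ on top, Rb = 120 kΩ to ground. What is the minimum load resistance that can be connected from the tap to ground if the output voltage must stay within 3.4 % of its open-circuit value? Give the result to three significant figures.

Output resistance R_th = Ra‖Rb = (85.8 × 120)/205.8 = 50.03 kΩ.
The fractional drop is R_th/(R_th + R_L); requiring this ≤ 0.0340 gives R_L ≥ R_th(1/0.0340 − 1) = 50.03 × 28.41 = 1.42 MΩ.

R_L(min) ≈ 1.42 MΩ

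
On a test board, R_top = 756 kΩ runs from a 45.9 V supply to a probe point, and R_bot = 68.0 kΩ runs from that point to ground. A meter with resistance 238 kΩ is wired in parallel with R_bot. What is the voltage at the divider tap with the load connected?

The load sits in parallel with R_bot: R_bot‖R_L = (68.0 × 238) / (68.0 + 238) = 52.89 kΩ.
V_out = 45.9 × 52.89 / (756 + 52.89) = 45.9 × 52.89/808.9 = 3.00 V.
(Unloaded it would have been 3.79 V.)

V_out ≈ 3.00 V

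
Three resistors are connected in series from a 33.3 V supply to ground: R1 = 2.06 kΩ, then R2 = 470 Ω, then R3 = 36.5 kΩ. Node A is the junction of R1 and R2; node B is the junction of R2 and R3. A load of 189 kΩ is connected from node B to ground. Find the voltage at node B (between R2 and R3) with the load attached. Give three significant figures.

At node B, R3 is in parallel with the load: R3‖R_L = 30590 Ω.
Below node A the resistance is R2 + (R3‖R_L) = 31060 Ω, so V_A = 33.3 × 31060/33120 = 31.23 V.
Then V_B = V_A × (R3‖R_L)/(R2 + R3‖R_L) = 31.23 × 30590/31060 = 30.8 V.

V ≈ 30.8 V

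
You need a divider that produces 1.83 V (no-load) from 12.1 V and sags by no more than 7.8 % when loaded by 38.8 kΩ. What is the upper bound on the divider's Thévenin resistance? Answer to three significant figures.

R_th ≤ 3.28 kΩ

Loading drop = R_th/(R_th + R_L) ≤ 0.0780, so R_th ≤ R_L · ε/(1−ε) = 38.8 kΩ × 0.0780/0.9220 = 3.28 kΩ.
(Any R1, R2 with R2/(R1+R2) = 0.151 and R1‖R2 ≤ 3.28 kΩ will meet the spec.)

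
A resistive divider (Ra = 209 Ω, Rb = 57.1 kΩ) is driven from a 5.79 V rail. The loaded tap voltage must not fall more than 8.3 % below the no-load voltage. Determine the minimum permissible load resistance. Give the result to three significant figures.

Output resistance R_th = Ra‖Rb = (209 × 57100)/57310 = 208.2 Ω.
The fractional drop is R_th/(R_th + R_L); requiring this ≤ 0.0830 gives R_L ≥ R_th(1/0.0830 − 1) = 208.2 × 11.05 = 2.30 kΩ.

R_L(min) ≈ 2.30 kΩ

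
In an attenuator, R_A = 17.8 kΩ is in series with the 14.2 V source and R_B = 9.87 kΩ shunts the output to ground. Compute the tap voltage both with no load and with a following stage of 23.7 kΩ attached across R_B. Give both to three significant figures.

Unloaded: 5.07 V; loaded: 3.99 V

Open-circuit: V = 14.2 × 9.87/(17.8 + 9.87) = 5.07 V.
With the load, R_B becomes R_B‖R_L = 6.968 kΩ, so V = 14.2 × 6.968/24.77 = 3.99 V.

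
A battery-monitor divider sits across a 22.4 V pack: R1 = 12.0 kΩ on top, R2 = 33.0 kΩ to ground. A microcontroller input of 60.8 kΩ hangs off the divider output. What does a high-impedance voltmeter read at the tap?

V_out ≈ 14.3 V

The load sits in parallel with R2: R2‖R_L = (33.0 × 60.8) / (33.0 + 60.8) = 21.39 kΩ.
V_out = 22.4 × 21.39 / (12.0 + 21.39) = 22.4 × 21.39/33.39 = 14.3 V.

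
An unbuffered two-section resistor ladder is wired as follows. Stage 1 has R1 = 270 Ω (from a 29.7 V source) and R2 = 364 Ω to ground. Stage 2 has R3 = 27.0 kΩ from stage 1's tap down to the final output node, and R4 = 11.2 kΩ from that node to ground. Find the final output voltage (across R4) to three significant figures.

V_out ≈ 4.98 V

Stage 2 presents R3+R4 = 38200 Ω as a load on stage 1's tap.
Stage 1's lower leg becomes R2‖(R3+R4) = 360.6 Ω, so V_mid = 29.7 × 360.6/630.6 = 16.98 V.
Stage 2 is itself unloaded: V_out = V_mid × R4/(R3+R4) = 16.98 × 11200/38200 = 4.98 V.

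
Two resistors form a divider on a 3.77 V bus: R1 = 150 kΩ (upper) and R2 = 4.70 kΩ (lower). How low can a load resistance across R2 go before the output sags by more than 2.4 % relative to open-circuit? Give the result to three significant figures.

Output resistance R_th = R1‖R2 = (150 × 4.70)/154.7 = 4.557 kΩ.
The fractional drop is R_th/(R_th + R_L); requiring this ≤ 0.0240 gives R_L ≥ R_th(1/0.0240 − 1) = 4.557 × 40.67 = 185 kΩ.

R_L(min) ≈ 185 kΩ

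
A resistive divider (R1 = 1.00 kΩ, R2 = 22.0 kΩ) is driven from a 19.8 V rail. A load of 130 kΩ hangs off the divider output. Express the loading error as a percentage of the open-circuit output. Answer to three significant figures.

0.730 %

The divider's output (Thévenin) resistance is R1‖R2 = 0.9565 kΩ.
Fractional drop under load = R_th/(R_th + R_L) = 0.9565 / (0.9565 + 130) = 0.007304.
So the output falls by 0.730 %.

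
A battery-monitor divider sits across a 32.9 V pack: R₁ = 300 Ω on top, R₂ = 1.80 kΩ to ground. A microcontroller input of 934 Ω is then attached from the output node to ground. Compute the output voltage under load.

V_out ≈ 22.1 V

The load sits in parallel with R₂: R₂‖R_L = (1800 × 934) / (1800 + 934) = 614.9 Ω.
V_out = 32.9 × 614.9 / (300 + 614.9) = 32.9 × 614.9/914.9 = 22.1 V.
(Unloaded it would have been 28.2 V.)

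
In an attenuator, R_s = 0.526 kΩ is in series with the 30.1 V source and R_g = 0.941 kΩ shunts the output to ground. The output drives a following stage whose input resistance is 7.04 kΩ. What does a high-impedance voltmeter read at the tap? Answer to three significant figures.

The load sits in parallel with R_g: R_g‖R_L = (941 × 7040) / (941 + 7040) = 830.1 Ω.
V_out = 30.1 × 830.1 / (526 + 830.1) = 30.1 × 830.1/1356 = 18.4 V.

V_out ≈ 18.4 V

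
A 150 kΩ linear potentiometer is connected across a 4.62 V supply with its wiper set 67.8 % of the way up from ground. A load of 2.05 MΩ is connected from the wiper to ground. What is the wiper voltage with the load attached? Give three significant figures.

The wiper splits the pot into (1−α)R = 48.30 kΩ above and αR = 101.7 kΩ below.
Lower section ‖ load = 96.89 kΩ.
V_wiper = 4.62 × 96.89/(48.30 + 96.89) = 3.08 V.

V ≈ 3.08 V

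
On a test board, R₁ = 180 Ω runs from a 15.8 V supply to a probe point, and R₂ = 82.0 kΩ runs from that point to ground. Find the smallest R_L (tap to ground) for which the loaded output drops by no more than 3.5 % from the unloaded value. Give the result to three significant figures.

R_L(min) ≈ 4.95 kΩ

Output resistance R_th = R₁‖R₂ = (180 × 82000)/82180 = 179.6 Ω.
The fractional drop is R_th/(R_th + R_L); requiring this ≤ 0.0350 gives R_L ≥ R_th(1/0.0350 − 1) = 179.6 × 27.57 = 4.95 kΩ.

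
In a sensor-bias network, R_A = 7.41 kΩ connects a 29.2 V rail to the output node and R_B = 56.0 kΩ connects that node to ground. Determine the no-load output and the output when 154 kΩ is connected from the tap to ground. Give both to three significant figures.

Unloaded: 25.8 V; loaded: 24.7 V

Open-circuit: V = 29.2 × 56.0/(7.41 + 56.0) = 25.8 V.
With the load, R_B becomes R_B‖R_L = 41.07 kΩ, so V = 29.2 × 41.07/48.48 = 24.7 V.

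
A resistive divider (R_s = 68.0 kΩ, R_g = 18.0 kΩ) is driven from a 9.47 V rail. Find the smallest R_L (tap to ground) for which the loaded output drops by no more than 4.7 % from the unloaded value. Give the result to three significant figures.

R_L(min) ≈ 289 kΩ

Output resistance R_th = R_s‖R_g = (68.0 × 18.0)/86.00 = 14.23 kΩ.
The fractional drop is R_th/(R_th + R_L); requiring this ≤ 0.0470 gives R_L ≥ R_th(1/0.0470 − 1) = 14.23 × 20.28 = 289 kΩ.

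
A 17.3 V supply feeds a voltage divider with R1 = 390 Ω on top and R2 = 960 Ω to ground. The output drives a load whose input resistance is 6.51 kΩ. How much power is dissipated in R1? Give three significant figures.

P ≈ 77.6 mW

Total resistance from the source is R1 + (R2‖R_L) = 1227 Ω, so I = 17.3/1227 Ω = 14.10 mA.
P = I²·R1 = (14.10 mA)² × 390 Ω = 77.6 mW.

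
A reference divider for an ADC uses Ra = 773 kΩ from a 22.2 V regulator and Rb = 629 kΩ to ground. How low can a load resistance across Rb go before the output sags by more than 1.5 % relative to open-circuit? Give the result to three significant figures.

R_L(min) ≈ 22.8 MΩ

Output resistance R_th = Ra‖Rb = (773 × 629)/1402 = 346.8 kΩ.
The fractional drop is R_th/(R_th + R_L); requiring this ≤ 0.0150 gives R_L ≥ R_th(1/0.0150 − 1) = 346.8 × 65.67 = 22.8 MΩ.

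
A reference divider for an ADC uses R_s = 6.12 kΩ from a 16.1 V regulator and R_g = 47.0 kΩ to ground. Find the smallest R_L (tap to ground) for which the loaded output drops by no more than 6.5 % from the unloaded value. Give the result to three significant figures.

Output resistance R_th = R_s‖R_g = (6.12 × 47.0)/53.12 = 5.415 kΩ.
The fractional drop is R_th/(R_th + R_L); requiring this ≤ 0.0650 gives R_L ≥ R_th(1/0.0650 − 1) = 5.415 × 14.38 = 77.9 kΩ.

R_L(min) ≈ 77.9 kΩ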